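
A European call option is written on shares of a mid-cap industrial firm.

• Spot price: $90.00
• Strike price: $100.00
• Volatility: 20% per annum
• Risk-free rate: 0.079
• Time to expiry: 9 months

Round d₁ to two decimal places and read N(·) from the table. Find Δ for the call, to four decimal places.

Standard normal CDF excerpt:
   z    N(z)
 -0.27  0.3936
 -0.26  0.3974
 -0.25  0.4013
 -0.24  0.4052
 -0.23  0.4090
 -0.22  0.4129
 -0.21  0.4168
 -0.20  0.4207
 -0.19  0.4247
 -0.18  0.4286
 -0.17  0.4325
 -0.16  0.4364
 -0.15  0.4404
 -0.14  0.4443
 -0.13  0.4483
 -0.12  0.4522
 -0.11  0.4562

0.4286

T = 0.75;  σ√T = 0.1732
d₁ = [ln(90/100) + (0.079 + 0.2²/2)·0.75] / 0.1732 = [-0.1054 + 0.0743] / 0.1732 = -0.1796 → -0.18
N(d₁) = N(-0.18) = 0.4286
Δ_call = N(d₁) = 0.4286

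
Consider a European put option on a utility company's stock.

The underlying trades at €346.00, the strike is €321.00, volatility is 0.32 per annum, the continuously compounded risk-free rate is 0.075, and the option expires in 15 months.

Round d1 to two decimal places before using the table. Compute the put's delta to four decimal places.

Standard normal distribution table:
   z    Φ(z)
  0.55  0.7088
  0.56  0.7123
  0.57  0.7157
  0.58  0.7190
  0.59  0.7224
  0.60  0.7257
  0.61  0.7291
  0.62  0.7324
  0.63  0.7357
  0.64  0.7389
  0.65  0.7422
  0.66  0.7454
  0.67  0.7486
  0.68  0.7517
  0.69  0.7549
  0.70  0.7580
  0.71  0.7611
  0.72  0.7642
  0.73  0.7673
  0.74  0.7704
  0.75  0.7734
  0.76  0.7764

-0.2578

σ√T = 0.32 × 1.1180 = 0.3578
ln(S/K) + (r + σ²/2)T = ln(346/321) + (0.075 + 0.32²/2)·1.25 = 0.0750 + 0.1578 = 0.2327
d₁ = 0.2327 / 0.3578 = 0.6505 which rounds to 0.65
N(d₁) = N(0.65) = 0.7422
Δ_put = N(d₁) − 1 = 0.7422 − 1 = -0.2578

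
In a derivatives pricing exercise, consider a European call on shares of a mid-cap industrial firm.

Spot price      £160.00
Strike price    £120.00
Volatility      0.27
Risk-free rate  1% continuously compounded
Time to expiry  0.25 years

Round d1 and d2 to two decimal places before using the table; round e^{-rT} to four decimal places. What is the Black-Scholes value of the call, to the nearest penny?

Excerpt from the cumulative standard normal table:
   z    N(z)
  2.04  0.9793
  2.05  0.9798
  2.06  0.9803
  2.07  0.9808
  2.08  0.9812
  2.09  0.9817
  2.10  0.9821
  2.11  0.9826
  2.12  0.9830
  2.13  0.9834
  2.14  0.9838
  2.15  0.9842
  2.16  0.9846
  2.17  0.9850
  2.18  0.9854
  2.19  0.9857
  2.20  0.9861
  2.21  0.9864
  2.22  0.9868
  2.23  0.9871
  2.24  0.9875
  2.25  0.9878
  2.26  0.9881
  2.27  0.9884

σ√T = 0.27·√0.25 = 0.1350
d₁ = [ln(160/120) + (0.01 + 0.27²/2)·0.25] / 0.1350 = [0.2877 + 0.0116] / 0.1350 = 2.2170 ⇒ 2.22
d₂ = d₁ − σ√T = 2.2170 − 0.1350 = 2.0820 ⇒ 2.08
exp(−rT) = exp(−0.01·0.25) = 0.9975
N(d₁) = N(2.22) = 0.9868;  N(d₂) = N(2.08) = 0.9812
C = 160·0.9868 − 120·0.9975·0.9812 = 157.8880 − 117.4496 = 40.4384

£40.44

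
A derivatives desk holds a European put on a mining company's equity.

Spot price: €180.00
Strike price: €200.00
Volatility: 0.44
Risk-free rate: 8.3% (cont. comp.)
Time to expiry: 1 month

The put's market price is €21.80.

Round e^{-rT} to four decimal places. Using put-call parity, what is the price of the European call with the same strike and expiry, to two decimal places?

€3.18

e^(−rT) = e^(−0.083·0.08333) = 0.9931
Put-call parity: C − P = S − K·e^(−rT) = 180 − 200·0.9931 = 180 − 198.6200 = -18.6200
C = P + (C − P) = 21.80 + (-18.6200) = 3.1800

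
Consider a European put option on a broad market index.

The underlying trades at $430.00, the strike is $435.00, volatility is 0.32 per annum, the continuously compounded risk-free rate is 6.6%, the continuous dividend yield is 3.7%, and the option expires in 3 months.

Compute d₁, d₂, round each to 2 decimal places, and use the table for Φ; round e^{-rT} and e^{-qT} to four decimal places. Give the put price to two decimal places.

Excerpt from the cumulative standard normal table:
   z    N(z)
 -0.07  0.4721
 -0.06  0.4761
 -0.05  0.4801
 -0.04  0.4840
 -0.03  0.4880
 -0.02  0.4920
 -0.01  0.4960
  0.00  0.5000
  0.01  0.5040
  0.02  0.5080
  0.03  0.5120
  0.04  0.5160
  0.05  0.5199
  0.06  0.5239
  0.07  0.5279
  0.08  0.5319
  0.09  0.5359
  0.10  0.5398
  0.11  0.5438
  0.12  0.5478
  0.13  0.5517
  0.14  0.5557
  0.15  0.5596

σ√T = 0.32 × 0.5000 = 0.1600
d₁ = [ln(430/435) + (0.066 − 0.037 + 0.32²/2)·0.25] / 0.1600 = [-0.0116 + 0.0201] / 0.1600 = 0.0531 → 0.05
d₂ = d₁ − σ√T = 0.0531 − 0.1600 = -0.1069 → -0.11
e^(−qT) = e^(−0.037·0.25) = 0.9908;  e^(−rT) = e^(−0.066·0.25) = 0.9836
N(−d₂) = N(0.11) = 0.5438;  N(−d₁) = N(-0.05) = 0.4801
P = 435·0.9836·0.5438 − 430·0.9908·0.4801 = 232.6735 − 204.5437 = 28.1298

$28.13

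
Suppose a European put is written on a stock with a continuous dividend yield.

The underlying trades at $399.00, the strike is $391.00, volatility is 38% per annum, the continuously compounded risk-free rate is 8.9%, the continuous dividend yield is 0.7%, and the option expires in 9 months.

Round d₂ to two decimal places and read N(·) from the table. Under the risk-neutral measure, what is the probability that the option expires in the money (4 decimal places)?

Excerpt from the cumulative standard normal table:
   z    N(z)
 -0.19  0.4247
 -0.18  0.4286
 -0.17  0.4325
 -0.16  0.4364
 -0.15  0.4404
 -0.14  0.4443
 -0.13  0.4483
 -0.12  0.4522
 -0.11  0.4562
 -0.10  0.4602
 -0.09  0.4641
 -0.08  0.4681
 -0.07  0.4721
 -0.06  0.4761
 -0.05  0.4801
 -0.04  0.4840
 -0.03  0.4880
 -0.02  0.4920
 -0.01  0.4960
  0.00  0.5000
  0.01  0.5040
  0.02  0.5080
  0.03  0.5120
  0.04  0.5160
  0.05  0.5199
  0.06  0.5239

σ√T = 0.38·√0.75 = 0.3291
ln(S/K) + (r − q + σ²/2)T = ln(399/391) + (0.089 − 0.007 + 0.38²/2)·0.75 = 0.0203 + 0.1157 = 0.1359
d₁ = 0.1359 / 0.3291 = 0.4130 → 0.41
d₂ = d₁ − σ√T = 0.4130 − 0.3291 = 0.0839 → 0.08
Pr(exercise) under Q = N(−d₂) = N(-0.08) = 0.4681

0.4681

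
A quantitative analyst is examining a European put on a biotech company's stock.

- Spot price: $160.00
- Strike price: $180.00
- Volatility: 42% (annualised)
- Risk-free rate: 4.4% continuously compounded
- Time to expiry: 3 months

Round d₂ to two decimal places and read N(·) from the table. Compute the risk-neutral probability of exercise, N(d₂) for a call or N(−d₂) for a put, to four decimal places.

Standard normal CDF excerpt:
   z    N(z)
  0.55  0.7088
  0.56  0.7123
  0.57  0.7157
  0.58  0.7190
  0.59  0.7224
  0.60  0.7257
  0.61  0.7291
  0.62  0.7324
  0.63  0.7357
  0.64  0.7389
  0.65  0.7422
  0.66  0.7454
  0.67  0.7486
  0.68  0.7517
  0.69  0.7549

σ√T = 0.42 × 0.5000 = 0.2100
ln(S/K) + (r + σ²/2)T = ln(160/180) + (0.044 + 0.42²/2)·0.25 = -0.1178 + 0.0330 = -0.0847
d₁ = -0.0847 / 0.2100 = -0.4035 ≈ -0.40
d₂ = d₁ − σ√T = -0.4035 − 0.2100 = -0.6135 ≈ -0.61
Risk-neutral Pr[S_T < K] = N(−d₂) = N(0.61) = 0.7291

0.7291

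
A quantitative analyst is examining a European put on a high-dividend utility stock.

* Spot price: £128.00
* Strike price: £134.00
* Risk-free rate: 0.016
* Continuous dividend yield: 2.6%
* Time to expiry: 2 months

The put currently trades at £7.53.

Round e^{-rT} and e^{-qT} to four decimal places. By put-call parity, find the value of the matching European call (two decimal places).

£1.34

exp(−qT) = exp(−0.026·0.1667) = 0.9957;  exp(−rT) = exp(−0.016·0.1667) = 0.9973
Put-call parity: C − P = S·e^(−qT) − K·e^(−rT) = 128·0.9957 − 134·0.9973 = 127.4496 − 133.6382 = -6.1886
C = P + (C − P) = 7.53 + (-6.1886) = 1.3414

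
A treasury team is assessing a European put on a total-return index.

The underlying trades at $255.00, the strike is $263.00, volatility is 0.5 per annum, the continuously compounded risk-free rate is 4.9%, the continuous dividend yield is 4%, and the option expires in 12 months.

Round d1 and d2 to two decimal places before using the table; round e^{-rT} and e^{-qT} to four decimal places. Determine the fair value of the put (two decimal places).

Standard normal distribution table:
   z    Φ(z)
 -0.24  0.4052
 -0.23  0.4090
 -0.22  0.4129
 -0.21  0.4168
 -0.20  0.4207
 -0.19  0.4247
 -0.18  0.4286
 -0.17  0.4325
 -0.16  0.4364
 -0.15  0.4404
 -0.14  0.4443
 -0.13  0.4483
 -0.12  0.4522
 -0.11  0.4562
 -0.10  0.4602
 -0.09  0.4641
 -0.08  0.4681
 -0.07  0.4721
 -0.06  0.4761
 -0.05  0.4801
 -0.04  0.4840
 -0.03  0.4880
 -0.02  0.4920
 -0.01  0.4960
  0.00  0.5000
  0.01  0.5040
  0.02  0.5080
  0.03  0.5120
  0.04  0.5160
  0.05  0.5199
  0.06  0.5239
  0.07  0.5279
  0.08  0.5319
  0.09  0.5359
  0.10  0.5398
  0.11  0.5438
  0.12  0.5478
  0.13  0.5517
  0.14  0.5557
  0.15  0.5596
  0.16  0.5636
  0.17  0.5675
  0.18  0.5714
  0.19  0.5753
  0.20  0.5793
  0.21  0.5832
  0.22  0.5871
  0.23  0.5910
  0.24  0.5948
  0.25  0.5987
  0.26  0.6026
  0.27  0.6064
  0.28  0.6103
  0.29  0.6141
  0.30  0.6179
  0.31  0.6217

T = 1;  σ√T = 0.5000
d₁ = [ln(255/263) + (0.049 − 0.04 + ½·0.5²)·1] / (σ√T) = (-0.0309 + 0.1340) / 0.5000 = 0.2062 → 0.21
d₂ = 0.2062 − 0.5000 = -0.2938 → -0.29
e^(−qT) = e^(−0.04·1) = 0.9608;  e^(−rT) = e^(−0.049·1) = 0.9522
P = 263·0.9522·N(0.29) − 255·0.9608·N(-0.21) = 263·0.9522·0.6141 − 255·0.9608·0.4168 = 153.7882 − 102.1177 = 51.6705

$51.67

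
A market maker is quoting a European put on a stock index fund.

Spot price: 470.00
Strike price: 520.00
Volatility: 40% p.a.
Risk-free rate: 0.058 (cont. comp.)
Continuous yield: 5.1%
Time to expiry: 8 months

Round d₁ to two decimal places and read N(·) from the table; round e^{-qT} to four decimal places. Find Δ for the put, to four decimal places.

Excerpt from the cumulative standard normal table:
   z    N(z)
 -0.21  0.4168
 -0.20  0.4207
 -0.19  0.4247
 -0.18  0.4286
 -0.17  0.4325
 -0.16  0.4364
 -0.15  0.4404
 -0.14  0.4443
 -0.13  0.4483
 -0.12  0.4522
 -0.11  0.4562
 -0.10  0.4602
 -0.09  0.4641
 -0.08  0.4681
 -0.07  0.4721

σ√T = 0.4·√0.6667 = 0.3266
d₁ = [ln(470/520) + (0.058 − 0.051 + 0.4²/2)·0.6667] / 0.3266 = [-0.1011 + 0.0580] / 0.3266 = -0.1320 which rounds to -0.13
N(d₁) = N(-0.13) = 0.4483
Δ_put = e^(−qT)·(N(d₁) − 1) = 0.9666·(0.4483 − 1) = -0.5333

-0.5333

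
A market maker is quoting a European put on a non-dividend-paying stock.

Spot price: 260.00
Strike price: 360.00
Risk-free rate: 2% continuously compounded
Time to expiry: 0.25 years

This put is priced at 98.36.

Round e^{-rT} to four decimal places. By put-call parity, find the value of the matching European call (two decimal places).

0.16

e^(−rT) = e^(−0.02·0.25) = 0.9950
Put-call parity: C − P = S − K·e^(−rT) = 260 − 360·0.9950 = 260 − 358.2000 = -98.2000
C = P + (C − P) = 98.36 + (-98.2000) = 0.1600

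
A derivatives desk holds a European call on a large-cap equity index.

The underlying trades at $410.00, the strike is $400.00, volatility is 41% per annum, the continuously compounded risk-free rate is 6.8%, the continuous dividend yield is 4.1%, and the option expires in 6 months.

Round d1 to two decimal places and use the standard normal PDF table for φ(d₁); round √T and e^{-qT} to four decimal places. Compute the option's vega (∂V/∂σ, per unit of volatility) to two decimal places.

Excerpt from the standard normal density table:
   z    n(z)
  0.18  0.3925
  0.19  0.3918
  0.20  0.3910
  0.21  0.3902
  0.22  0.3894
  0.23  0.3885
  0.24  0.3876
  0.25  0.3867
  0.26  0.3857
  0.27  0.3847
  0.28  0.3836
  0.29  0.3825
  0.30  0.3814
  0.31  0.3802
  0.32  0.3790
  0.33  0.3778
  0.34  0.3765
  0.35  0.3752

108.95

σ√T = 0.41 × 0.7071 = 0.2899
d₁ = [ln(410/400) + (0.068 − 0.041 + ½·0.41²)·0.5] / (σ√T) = (0.0247 + 0.0555) / 0.2899 = 0.2767 → 0.28
√T = √0.5 = 0.7071
φ(d₁) = φ(0.28) = 0.3836
e^(−qT) = e^(−0.041·0.5) = 0.9797
vega = S·e^(−qT)·φ(d₁)·√T = 410·0.9797·0.3836·0.7071 = 108.9523
(Vega is the same for a European call and put with the same parameters.)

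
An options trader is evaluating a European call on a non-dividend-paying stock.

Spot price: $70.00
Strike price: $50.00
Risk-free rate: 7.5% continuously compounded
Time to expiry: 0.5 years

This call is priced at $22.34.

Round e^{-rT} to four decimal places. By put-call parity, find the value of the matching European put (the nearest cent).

$0.50

exp(−rT) = exp(−0.075·0.5) = 0.9632
Put-call parity: C − P = S − K·e^(−rT) = 70 − 50·0.9632 = 70 − 48.1600 = 21.8400
P = C − (C − P) = 22.34 − (21.8400) = 0.5000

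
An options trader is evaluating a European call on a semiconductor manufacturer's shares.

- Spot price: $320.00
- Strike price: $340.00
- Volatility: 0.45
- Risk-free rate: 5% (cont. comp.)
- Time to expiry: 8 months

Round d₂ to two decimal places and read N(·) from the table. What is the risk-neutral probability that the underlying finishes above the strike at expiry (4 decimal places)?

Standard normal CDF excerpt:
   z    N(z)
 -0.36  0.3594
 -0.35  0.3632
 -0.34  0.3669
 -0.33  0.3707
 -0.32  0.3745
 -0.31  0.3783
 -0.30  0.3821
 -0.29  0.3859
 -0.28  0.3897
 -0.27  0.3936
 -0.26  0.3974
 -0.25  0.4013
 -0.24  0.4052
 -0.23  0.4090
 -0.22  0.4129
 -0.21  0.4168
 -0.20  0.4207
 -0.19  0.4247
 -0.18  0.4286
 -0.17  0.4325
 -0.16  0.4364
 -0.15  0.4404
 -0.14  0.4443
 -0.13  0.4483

0.3974

T = 0.6667;  σ√T = 0.3674
d₁ = [ln(320/340) + (0.05 + 0.45²/2)·0.6667] / 0.3674 = [-0.0606 + 0.1008] / 0.3674 = 0.1094 → 0.11
d₂ = d₁ − σ√T = 0.1094 − 0.3674 = -0.2580 → -0.26
Risk-neutral Pr[S_T > K] = N(d₂) = N(-0.26) = 0.3974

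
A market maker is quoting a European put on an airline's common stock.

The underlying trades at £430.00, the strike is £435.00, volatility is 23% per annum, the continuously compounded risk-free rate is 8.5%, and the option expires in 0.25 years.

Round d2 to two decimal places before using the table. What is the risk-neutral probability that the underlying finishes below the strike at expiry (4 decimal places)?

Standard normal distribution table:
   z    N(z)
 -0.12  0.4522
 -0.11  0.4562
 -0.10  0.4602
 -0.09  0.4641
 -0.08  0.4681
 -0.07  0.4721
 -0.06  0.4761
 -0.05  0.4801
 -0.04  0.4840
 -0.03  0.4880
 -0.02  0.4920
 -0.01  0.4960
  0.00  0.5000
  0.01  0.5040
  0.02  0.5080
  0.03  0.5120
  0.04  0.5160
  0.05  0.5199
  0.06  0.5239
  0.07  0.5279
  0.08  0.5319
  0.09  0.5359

0.4880

σ√T = 0.23·√0.25 = 0.1150
d₁ = [ln(430/435) + (0.085 + 0.23²/2)·0.25] / 0.1150 = [-0.0116 + 0.0279] / 0.1150 = 0.1418 ⇒ 0.14
d₂ = d₁ − σ√T = 0.1418 − 0.1150 = 0.0268 ⇒ 0.03
Pr(exercise) under Q = N(−d₂) = N(-0.03) = 0.4880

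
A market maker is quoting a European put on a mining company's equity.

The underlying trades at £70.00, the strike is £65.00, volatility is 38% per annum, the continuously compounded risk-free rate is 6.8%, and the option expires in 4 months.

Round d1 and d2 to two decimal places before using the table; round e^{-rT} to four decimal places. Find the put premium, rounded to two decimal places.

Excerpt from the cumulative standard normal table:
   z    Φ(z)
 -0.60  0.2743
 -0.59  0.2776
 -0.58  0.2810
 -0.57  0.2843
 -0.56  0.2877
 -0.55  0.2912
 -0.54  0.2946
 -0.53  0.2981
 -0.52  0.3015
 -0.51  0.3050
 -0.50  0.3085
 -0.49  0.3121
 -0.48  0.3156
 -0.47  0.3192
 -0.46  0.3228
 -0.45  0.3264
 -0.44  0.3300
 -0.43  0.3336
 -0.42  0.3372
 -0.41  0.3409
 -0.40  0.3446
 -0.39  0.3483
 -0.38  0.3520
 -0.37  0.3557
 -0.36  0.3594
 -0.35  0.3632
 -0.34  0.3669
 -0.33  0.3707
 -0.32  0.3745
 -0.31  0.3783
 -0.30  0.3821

£3.17

T = 0.3333;  σ√T = 0.2194
d₁ = [ln(70/65) + (0.068 + ½·0.38²)·0.3333] / (σ√T) = (0.0741 + 0.0467) / 0.2194 = 0.5508 → 0.55
d₂ = 0.5508 − 0.2194 = 0.3314 → 0.33
e^(−rT) = e^(−0.068·0.3333) = 0.9776
P = 65·0.9776·N(-0.33) − 70·N(-0.55) = 65·0.9776·0.3707 − 70·0.2912 = 23.5558 − 20.3840 = 3.1718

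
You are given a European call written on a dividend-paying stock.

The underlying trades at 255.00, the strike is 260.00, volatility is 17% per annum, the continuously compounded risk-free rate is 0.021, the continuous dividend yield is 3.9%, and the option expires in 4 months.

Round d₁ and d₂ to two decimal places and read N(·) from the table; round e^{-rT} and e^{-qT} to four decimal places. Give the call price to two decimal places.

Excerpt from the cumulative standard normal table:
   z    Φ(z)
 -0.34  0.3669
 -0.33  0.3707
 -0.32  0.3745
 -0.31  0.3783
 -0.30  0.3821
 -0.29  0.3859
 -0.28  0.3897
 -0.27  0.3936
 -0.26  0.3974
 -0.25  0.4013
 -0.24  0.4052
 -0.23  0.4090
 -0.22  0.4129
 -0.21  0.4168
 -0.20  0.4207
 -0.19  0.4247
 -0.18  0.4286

7.24

T = 0.3333;  σ√T = 0.0981
d₁ = [ln(255/260) + (0.021 − 0.039 + 0.17²/2)·0.3333] / 0.0981 = [-0.0194 − 0.0012] / 0.0981 = -0.2099 which rounds to -0.21
d₂ = d₁ − σ√T = -0.2099 − 0.0981 = -0.3080 which rounds to -0.31
exp(−qT) = exp(−0.039·0.3333) = 0.9871;  exp(−rT) = exp(−0.021·0.3333) = 0.9930
N(d₁) = N(-0.21) = 0.4168;  N(d₂) = N(-0.31) = 0.3783
C = 255·0.9871·0.4168 − 260·0.9930·0.3783 = 104.9129 − 97.6695 = 7.2434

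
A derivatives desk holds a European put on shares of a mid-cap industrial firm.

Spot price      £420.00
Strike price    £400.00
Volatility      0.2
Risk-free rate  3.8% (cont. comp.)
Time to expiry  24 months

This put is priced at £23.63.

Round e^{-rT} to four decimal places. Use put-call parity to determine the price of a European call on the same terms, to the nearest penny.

£72.91

exp(−rT) = exp(−0.038·2) = 0.9268
Put-call parity: C − P = S − K·e^(−rT) = 420 − 400·0.9268 = 420 − 370.7200 = 49.2800
C = P + (C − P) = 23.63 + (49.2800) = 72.9100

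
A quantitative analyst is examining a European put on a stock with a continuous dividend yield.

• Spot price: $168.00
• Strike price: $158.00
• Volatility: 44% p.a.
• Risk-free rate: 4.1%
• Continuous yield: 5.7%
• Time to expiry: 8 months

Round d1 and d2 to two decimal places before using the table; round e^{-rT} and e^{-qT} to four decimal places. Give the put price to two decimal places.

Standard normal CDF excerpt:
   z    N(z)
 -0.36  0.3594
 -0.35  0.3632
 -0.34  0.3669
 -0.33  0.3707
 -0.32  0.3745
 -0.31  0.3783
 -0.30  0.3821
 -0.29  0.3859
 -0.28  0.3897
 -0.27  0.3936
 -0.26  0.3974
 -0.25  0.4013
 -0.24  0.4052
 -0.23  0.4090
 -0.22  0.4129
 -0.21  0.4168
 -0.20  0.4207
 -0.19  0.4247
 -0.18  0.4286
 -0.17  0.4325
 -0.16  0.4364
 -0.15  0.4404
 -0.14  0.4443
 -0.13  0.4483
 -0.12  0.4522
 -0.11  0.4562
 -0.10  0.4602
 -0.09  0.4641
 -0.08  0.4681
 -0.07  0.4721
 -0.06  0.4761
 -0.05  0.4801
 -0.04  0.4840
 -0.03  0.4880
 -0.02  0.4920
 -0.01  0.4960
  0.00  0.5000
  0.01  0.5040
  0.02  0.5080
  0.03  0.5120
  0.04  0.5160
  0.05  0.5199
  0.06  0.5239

$18.76

T = 0.6667;  σ√T = 0.3593
d₁ = [ln(168/158) + (0.041 − 0.057 + 0.44²/2)·0.6667] / 0.3593 = [0.0614 + 0.0539] / 0.3593 = 0.3208 → 0.32
d₂ = d₁ − σ√T = 0.3208 − 0.3593 = -0.0385 → -0.04
e^(−qT) = e^(−0.057·0.6667) = 0.9627;  e^(−rT) = e^(−0.041·0.6667) = 0.9730
N(−d₂) = N(0.04) = 0.5160;  N(−d₁) = N(-0.32) = 0.3745
P = 158·0.9730·0.5160 − 168·0.9627·0.3745 = 79.3267 − 60.5692 = 18.7575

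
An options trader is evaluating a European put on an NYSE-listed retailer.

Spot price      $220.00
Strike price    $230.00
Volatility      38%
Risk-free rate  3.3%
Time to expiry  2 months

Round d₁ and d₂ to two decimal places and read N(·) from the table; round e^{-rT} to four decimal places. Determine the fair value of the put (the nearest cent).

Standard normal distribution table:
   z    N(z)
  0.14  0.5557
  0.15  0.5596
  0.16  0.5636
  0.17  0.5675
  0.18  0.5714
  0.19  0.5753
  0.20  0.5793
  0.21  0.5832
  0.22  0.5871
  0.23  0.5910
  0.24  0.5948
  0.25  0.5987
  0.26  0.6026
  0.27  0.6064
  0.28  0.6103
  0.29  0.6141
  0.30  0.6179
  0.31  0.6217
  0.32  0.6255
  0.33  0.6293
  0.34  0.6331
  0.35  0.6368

$19.09

σ√T = 0.38 × 0.4082 = 0.1551
d₁ = [ln(220/230) + (0.033 + ½·0.38²)·0.1667] / (σ√T) = (-0.0445 + 0.0175) / 0.1551 = -0.1735 ⇒ -0.17
d₂ = -0.1735 − 0.1551 = -0.3287 ⇒ -0.33
exp(−rT) = exp(−0.033·0.1667) = 0.9945
N(−d₂) = N(0.33) = 0.6293;  N(−d₁) = N(0.17) = 0.5675
P = 230·0.9945·0.6293 − 220·0.5675 = 143.9429 − 124.8500 = 19.0929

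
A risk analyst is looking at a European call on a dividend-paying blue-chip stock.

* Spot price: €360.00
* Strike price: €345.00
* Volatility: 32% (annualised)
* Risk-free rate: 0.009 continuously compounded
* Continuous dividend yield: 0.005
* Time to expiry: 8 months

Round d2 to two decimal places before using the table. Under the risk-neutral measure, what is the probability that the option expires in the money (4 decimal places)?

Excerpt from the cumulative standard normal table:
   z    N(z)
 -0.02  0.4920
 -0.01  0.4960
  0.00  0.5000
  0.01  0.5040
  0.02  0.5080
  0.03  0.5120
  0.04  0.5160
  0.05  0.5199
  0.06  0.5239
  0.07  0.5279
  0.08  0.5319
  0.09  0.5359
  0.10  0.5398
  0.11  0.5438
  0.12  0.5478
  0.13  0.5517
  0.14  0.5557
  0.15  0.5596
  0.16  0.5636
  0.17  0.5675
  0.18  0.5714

σ√T = 0.32·√0.6667 = 0.2613
d₁ = [ln(360/345) + (0.009 − 0.005 + 0.32²/2)·0.6667] / 0.2613 = [0.0426 + 0.0368] / 0.2613 = 0.3037 which rounds to 0.30
d₂ = d₁ − σ√T = 0.3037 − 0.2613 = 0.0425 which rounds to 0.04
Pr(exercise) under Q = N(d₂) = 0.5160

0.5160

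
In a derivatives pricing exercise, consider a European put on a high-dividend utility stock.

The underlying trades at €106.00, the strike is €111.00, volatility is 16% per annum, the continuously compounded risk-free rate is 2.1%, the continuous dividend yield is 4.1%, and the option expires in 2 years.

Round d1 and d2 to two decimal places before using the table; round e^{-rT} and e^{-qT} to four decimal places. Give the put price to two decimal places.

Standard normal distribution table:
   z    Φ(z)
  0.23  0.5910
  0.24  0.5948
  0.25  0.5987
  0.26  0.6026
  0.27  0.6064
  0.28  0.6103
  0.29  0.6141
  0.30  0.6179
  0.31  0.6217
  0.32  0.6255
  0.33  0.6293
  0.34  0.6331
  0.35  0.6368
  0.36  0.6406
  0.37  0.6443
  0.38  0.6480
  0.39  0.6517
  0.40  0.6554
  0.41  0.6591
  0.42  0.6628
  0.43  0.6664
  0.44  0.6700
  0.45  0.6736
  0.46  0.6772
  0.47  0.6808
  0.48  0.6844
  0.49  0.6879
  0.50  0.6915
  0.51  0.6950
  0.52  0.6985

€14.00

σ√T = 0.16 × 1.4142 = 0.2263
ln(S/K) + (r − q + σ²/2)T = ln(106/111) + (0.021 − 0.041 + 0.16²/2)·2 = -0.0461 − 0.0144 = -0.0605
d₁ = -0.0605 / 0.2263 = -0.2673 ⇒ -0.27
d₂ = d₁ − σ√T = -0.2673 − 0.2263 = -0.4936 ⇒ -0.49
e^(−qT) = e^(−0.041·2) = 0.9213;  e^(−rT) = e^(−0.021·2) = 0.9589
N(−d₂) = N(0.49) = 0.6879;  N(−d₁) = N(0.27) = 0.6064
P = 111·0.9589·0.6879 − 106·0.9213·0.6064 = 73.2186 − 59.2197 = 13.9989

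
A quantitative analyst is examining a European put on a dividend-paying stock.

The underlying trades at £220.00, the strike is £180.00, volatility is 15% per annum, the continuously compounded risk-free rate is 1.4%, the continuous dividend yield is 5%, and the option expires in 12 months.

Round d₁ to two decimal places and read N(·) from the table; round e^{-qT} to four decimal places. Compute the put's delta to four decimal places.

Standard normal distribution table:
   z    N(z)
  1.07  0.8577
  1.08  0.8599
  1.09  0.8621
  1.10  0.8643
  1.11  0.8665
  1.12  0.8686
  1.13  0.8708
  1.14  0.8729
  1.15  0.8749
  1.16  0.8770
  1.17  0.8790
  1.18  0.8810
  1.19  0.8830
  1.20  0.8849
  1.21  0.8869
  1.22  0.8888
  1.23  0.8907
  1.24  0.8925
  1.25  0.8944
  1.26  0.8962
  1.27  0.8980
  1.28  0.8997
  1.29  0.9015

-0.1151

T = 1;  σ√T = 0.1500
d₁ = [ln(220/180) + (0.014 − 0.05 + 0.15²/2)·1] / 0.1500 = [0.2007 − 0.0248] / 0.1500 = 1.1728 → 1.17
N(d₁) = N(1.17) = 0.8790
Δ_put = exp(−qT)·(N(d₁) − 1) = 0.9512·(0.8790 − 1) = -0.1151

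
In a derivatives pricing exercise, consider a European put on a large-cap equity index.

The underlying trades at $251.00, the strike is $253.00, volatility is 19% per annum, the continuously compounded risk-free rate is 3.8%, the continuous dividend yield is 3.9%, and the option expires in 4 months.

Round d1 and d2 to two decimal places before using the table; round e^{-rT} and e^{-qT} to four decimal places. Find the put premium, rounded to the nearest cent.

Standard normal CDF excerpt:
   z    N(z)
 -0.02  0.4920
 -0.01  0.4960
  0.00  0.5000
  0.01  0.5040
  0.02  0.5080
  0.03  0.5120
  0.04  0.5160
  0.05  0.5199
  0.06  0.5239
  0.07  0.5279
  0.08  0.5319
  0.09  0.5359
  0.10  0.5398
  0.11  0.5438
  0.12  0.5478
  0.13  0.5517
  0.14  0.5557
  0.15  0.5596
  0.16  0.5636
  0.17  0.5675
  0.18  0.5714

$11.96

σ√T = 0.19 × 0.5774 = 0.1097
d₁ = [ln(251/253) + (0.038 − 0.039 + ½·0.19²)·0.3333] / (σ√T) = (-0.0079 + 0.0057) / 0.1097 = -0.0205 ≈ -0.02
d₂ = -0.0205 − 0.1097 = -0.1302 ≈ -0.13
exp(−qT) = exp(−0.039·0.3333) = 0.9871;  exp(−rT) = exp(−0.038·0.3333) = 0.9874
N(−d₂) = N(0.13) = 0.5517;  N(−d₁) = N(0.02) = 0.5080
P = 253·0.9874·0.5517 − 251·0.9871·0.5080 = 137.8214 − 125.8631 = 11.9582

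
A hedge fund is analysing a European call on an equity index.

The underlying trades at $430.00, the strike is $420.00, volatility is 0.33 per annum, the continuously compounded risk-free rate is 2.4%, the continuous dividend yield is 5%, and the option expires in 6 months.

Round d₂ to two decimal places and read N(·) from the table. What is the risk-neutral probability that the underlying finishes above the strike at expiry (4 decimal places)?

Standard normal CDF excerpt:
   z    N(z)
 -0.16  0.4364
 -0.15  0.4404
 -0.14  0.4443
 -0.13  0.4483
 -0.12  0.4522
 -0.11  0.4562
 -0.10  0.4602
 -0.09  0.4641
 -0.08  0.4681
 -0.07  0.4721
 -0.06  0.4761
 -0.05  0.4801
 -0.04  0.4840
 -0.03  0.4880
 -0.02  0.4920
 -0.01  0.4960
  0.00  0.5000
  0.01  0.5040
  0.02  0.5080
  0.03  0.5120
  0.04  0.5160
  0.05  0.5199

T = 0.5;  σ√T = 0.2333
d₁ = [ln(430/420) + (0.024 − 0.05 + 0.33²/2)·0.5] / 0.2333 = [0.0235 + 0.0142] / 0.2333 = 0.1618 ≈ 0.16
d₂ = d₁ − σ√T = 0.1618 − 0.2333 = -0.0715 ≈ -0.07
Risk-neutral Pr[S_T > K] = N(d₂) = N(-0.07) = 0.4721

0.4721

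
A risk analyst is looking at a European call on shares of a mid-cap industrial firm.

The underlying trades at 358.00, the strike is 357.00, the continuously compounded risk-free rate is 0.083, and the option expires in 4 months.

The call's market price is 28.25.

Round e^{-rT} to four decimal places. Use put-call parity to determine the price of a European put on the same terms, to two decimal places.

e^(−rT) = e^(−0.083·0.3333) = 0.9727
Put-call parity: C − P = S − K·e^(−rT) = 358 − 357·0.9727 = 358 − 347.2539 = 10.7461
P = C − (C − P) = 28.25 − (10.7461) = 17.5039

17.50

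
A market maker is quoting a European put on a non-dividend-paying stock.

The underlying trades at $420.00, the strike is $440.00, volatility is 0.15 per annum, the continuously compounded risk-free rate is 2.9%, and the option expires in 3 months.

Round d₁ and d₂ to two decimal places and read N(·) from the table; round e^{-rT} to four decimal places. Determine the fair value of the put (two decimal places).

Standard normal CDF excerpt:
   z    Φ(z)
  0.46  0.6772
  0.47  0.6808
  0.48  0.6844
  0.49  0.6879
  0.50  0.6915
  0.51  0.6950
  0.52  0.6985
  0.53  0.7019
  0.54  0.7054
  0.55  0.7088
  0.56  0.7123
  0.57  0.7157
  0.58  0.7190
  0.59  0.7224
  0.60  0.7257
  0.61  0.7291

$22.24

σ√T = 0.15·√0.25 = 0.0750
d₁ = [ln(420/440) + (0.029 + 0.15²/2)·0.25] / 0.0750 = [-0.0465 + 0.0101] / 0.0750 = -0.4861 ≈ -0.49
d₂ = d₁ − σ√T = -0.4861 − 0.0750 = -0.5611 ≈ -0.56
e^(−rT) = e^(−0.029·0.25) = 0.9928
N(−d₂) = N(0.56) = 0.7123;  N(−d₁) = N(0.49) = 0.6879
P = 440·0.9928·0.7123 − 420·0.6879 = 311.1554 − 288.9180 = 22.2374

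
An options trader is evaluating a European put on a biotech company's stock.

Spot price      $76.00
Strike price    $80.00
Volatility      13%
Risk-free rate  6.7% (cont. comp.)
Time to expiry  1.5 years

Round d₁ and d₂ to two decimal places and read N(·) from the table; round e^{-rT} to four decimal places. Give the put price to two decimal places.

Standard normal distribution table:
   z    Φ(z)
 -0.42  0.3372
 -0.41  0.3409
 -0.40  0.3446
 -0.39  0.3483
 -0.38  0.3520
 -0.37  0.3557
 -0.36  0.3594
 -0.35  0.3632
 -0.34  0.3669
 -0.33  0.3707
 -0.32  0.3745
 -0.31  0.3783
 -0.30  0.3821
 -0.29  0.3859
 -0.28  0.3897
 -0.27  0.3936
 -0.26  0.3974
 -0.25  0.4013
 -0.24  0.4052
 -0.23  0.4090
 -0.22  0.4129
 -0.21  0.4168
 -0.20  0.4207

$3.12

T = 1.5;  σ√T = 0.1592
d₁ = [ln(76/80) + (0.067 + ½·0.13²)·1.5] / (σ√T) = (-0.0513 + 0.1132) / 0.1592 = 0.3887 which rounds to 0.39
d₂ = 0.3887 − 0.1592 = 0.2294 which rounds to 0.23
exp(−rT) = exp(−0.067·1.5) = 0.9044
N(−d₂) = N(-0.23) = 0.4090;  N(−d₁) = N(-0.39) = 0.3483
P = 80·0.9044·0.4090 − 76·0.3483 = 29.5920 − 26.4708 = 3.1212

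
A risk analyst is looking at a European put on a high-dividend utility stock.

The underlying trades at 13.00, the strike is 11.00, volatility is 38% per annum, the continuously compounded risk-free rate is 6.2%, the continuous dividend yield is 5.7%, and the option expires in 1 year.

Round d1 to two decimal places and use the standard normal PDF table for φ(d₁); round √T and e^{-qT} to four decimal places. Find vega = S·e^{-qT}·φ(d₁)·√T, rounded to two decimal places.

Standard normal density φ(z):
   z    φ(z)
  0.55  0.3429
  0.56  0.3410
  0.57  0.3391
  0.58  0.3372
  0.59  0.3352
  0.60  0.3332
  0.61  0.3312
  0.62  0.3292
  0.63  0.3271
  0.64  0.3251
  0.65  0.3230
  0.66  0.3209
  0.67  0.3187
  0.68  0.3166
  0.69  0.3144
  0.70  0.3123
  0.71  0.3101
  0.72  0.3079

T = 1;  σ√T = 0.3800
ln(S/K) + (r − q + σ²/2)T = ln(13/11) + (0.062 − 0.057 + 0.38²/2)·1 = 0.1671 + 0.0772 = 0.2443
d₁ = 0.2443 / 0.3800 = 0.6428 ⇒ 0.64
√T = √1 = 1.0000
φ(d₁) = φ(0.64) = 0.3251
e^(−qT) = e^(−0.057·1) = 0.9446
vega = S·e^(−qT)·φ(d₁)·√T = 13·0.9446·0.3251·1.0000 = 3.9922
(The call has the same vega.)

3.99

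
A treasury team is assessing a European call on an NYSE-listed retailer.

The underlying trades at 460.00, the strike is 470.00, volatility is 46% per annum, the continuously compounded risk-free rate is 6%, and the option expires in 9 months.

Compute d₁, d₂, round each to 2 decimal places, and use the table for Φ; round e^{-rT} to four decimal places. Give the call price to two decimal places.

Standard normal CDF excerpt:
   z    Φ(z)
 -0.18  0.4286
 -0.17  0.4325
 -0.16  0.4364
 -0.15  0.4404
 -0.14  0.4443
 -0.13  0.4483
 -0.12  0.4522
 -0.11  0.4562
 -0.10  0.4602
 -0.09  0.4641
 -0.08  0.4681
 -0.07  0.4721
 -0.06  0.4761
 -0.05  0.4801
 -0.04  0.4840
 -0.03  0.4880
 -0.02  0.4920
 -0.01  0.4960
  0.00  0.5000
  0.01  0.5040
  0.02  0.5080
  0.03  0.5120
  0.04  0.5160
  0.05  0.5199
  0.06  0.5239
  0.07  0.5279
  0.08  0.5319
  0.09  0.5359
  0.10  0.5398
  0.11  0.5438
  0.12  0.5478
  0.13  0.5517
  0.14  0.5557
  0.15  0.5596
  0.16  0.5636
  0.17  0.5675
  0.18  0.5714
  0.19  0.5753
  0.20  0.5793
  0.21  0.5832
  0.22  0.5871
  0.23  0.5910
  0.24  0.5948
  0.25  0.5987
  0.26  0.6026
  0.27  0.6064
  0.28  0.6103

σ√T = 0.46·√0.75 = 0.3984
d₁ = [ln(460/470) + (0.06 + 0.46²/2)·0.75] / 0.3984 = [-0.0215 + 0.1244] / 0.3984 = 0.2582 ⇒ 0.26
d₂ = d₁ − σ√T = 0.2582 − 0.3984 = -0.1402 ⇒ -0.14
exp(−rT) = exp(−0.06·0.75) = 0.9560
N(d₁) = N(0.26) = 0.6026;  N(d₂) = N(-0.14) = 0.4443
C = 460·0.6026 − 470·0.9560·0.4443 = 277.1960 − 199.6329 = 77.5631

77.56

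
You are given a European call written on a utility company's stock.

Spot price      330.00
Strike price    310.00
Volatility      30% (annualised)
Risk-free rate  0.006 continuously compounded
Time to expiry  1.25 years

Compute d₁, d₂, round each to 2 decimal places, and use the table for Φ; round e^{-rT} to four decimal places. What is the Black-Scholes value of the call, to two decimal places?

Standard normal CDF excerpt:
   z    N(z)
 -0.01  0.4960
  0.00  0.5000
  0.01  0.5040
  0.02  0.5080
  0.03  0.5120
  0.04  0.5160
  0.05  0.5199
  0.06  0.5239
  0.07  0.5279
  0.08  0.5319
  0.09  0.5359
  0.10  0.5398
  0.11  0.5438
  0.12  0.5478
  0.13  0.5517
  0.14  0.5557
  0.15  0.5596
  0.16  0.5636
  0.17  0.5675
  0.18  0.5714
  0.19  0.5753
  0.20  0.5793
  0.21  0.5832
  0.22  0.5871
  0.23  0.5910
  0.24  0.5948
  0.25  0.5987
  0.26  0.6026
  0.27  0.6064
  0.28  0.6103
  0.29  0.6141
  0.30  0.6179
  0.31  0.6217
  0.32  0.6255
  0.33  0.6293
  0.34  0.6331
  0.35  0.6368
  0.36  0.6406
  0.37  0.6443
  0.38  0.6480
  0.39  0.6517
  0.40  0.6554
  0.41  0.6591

55.08

T = 1.25;  σ√T = 0.3354
d₁ = [ln(330/310) + (0.006 + ½·0.3²)·1.25] / (σ√T) = (0.0625 + 0.0638) / 0.3354 = 0.3765 ≈ 0.38
d₂ = 0.3765 − 0.3354 = 0.0411 ≈ 0.04
e^(−rT) = e^(−0.006·1.25) = 0.9925
N(d₁) = N(0.38) = 0.6480;  N(d₂) = N(0.04) = 0.5160
C = 330·0.6480 − 310·0.9925·0.5160 = 213.8400 − 158.7603 = 55.0797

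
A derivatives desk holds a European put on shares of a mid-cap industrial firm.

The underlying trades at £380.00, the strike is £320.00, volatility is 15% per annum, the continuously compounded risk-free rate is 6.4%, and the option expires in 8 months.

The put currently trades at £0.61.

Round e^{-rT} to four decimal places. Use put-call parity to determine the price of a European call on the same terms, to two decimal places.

exp(−rT) = exp(−0.064·0.6667) = 0.9582
Put-call parity: C − P = S − K·e^(−rT) = 380 − 320·0.9582 = 380 − 306.6240 = 73.3760
C = P + (C − P) = 0.61 + (73.3760) = 73.9860

£73.99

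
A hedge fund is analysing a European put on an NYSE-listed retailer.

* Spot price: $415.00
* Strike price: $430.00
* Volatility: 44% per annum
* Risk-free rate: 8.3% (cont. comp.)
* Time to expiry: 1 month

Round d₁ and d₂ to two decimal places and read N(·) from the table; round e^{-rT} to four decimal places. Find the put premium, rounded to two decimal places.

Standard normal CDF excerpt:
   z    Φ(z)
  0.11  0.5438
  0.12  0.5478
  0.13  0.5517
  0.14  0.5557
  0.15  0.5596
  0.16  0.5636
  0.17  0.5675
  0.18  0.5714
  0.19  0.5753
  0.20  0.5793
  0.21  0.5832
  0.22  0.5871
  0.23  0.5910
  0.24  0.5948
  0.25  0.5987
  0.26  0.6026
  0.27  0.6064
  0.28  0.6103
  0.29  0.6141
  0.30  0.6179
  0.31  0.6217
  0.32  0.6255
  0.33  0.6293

$28.35

T = 0.08333;  σ√T = 0.1270
ln(S/K) + (r + σ²/2)T = ln(415/430) + (0.083 + 0.44²/2)·0.08333 = -0.0355 + 0.0150 = -0.0205
d₁ = -0.0205 / 0.1270 = -0.1616 which rounds to -0.16
d₂ = d₁ − σ√T = -0.1616 − 0.1270 = -0.2886 which rounds to -0.29
e^(−rT) = e^(−0.083·0.08333) = 0.9931
P = 430·0.9931·N(0.29) − 415·N(0.16) = 430·0.9931·0.6141 − 415·0.5636 = 262.2410 − 233.8940 = 28.3470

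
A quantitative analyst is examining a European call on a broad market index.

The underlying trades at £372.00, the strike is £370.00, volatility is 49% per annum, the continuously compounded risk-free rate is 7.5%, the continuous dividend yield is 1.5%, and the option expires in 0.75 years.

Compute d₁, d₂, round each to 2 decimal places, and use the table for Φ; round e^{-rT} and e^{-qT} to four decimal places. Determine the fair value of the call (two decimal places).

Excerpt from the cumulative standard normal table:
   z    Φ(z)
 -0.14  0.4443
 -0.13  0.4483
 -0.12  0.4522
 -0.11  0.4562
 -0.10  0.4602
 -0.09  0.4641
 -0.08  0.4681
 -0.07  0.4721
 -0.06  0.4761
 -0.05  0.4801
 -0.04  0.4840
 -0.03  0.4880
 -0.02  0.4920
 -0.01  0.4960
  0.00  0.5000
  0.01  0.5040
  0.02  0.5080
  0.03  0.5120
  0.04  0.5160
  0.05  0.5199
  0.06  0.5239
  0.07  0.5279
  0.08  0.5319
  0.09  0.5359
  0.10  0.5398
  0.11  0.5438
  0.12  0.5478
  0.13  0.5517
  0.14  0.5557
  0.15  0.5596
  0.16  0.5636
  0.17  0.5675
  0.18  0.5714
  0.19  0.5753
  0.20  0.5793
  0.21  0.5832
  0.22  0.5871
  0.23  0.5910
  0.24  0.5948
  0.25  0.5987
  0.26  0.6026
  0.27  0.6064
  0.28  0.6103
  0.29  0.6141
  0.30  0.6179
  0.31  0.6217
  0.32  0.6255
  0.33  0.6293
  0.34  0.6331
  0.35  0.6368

£69.15

T = 0.75;  σ√T = 0.4244
d₁ = [ln(372/370) + (0.075 − 0.015 + 0.49²/2)·0.75] / 0.4244 = [0.0054 + 0.1350] / 0.4244 = 0.3309 ⇒ 0.33
d₂ = d₁ − σ√T = 0.3309 − 0.4244 = -0.0934 ⇒ -0.09
e^(−qT) = e^(−0.015·0.75) = 0.9888;  e^(−rT) = e^(−0.075·0.75) = 0.9453
C = 372·0.9888·N(0.33) − 370·0.9453·N(-0.09) = 372·0.9888·0.6293 − 370·0.9453·0.4641 = 231.4777 − 162.3241 = 69.1536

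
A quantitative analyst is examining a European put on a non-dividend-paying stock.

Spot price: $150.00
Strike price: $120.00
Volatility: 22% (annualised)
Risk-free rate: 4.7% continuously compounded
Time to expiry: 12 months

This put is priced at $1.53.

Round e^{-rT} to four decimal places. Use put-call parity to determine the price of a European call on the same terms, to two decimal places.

$37.04

e^(−rT) = e^(−0.047·1) = 0.9541
Put-call parity: C − P = S − K·e^(−rT) = 150 − 120·0.9541 = 150 − 114.4920 = 35.5080
C = P + (C − P) = 1.53 + (35.5080) = 37.0380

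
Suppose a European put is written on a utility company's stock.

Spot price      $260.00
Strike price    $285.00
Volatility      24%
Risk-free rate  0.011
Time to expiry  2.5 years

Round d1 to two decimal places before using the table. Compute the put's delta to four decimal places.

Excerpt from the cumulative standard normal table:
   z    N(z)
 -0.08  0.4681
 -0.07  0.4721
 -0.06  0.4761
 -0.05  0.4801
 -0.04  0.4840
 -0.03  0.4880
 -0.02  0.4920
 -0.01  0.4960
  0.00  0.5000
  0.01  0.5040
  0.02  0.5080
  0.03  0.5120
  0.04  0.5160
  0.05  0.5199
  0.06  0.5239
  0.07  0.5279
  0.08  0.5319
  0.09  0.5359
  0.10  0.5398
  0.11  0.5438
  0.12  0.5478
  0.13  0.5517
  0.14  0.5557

σ√T = 0.24·√2.5 = 0.3795
d₁ = [ln(260/285) + (0.011 + 0.24²/2)·2.5] / 0.3795 = [-0.0918 + 0.0995] / 0.3795 = 0.0203 ≈ 0.02
N(d₁) = N(0.02) = 0.5080
Δ_put = N(d₁) − 1 = 0.5080 − 1 = -0.4920

-0.4920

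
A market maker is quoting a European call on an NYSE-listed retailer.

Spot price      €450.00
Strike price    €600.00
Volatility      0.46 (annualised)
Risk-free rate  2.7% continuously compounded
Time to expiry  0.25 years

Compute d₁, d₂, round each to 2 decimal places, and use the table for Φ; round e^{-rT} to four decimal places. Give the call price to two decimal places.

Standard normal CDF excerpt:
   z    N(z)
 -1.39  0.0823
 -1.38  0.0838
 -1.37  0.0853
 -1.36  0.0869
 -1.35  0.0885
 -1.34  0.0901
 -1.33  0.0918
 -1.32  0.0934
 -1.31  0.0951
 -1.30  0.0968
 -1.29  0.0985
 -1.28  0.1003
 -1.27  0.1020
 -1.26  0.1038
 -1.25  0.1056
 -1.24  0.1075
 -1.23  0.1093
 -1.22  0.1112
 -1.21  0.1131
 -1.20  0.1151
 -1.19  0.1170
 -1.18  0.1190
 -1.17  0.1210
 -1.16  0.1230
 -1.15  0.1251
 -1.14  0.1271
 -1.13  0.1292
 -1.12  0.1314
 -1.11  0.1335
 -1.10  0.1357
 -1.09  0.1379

€6.38

σ√T = 0.46 × 0.5000 = 0.2300
d₁ = [ln(450/600) + (0.027 + ½·0.46²)·0.25] / (σ√T) = (-0.2877 + 0.0332) / 0.2300 = -1.1064 ≈ -1.11
d₂ = -1.1064 − 0.2300 = -1.3364 ≈ -1.34
e^(−rT) = e^(−0.027·0.25) = 0.9933
N(d₁) = N(-1.11) = 0.1335;  N(d₂) = N(-1.34) = 0.0901
C = 450·0.1335 − 600·0.9933·0.0901 = 60.0750 − 53.6978 = 6.3772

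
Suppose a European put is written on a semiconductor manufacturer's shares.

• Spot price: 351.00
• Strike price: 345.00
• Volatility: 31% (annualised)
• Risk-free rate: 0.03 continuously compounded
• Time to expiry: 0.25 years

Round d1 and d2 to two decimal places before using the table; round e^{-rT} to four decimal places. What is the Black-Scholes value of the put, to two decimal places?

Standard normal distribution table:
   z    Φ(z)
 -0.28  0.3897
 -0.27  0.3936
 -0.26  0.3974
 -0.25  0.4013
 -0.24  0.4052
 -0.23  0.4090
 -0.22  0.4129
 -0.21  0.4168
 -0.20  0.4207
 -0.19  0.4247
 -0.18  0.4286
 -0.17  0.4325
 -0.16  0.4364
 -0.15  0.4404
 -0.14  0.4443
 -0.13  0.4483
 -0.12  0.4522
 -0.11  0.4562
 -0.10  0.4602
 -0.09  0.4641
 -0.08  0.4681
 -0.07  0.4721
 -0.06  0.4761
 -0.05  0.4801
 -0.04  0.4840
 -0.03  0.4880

T = 0.25;  σ√T = 0.1550
d₁ = [ln(351/345) + (0.03 + 0.31²/2)·0.25] / 0.1550 = [0.0172 + 0.0195] / 0.1550 = 0.2371 → 0.24
d₂ = d₁ − σ√T = 0.2371 − 0.1550 = 0.0821 → 0.08
exp(−rT) = exp(−0.03·0.25) = 0.9925
P = 345·0.9925·N(-0.08) − 351·N(-0.24) = 345·0.9925·0.4681 − 351·0.4052 = 160.2833 − 142.2252 = 18.0581

18.06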